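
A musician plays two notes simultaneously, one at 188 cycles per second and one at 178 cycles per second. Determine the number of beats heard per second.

Beats arise from superposition of two nearby frequencies; the beat rate is |f₁ − f₂|.
|188 − 178| = 10 Hz.

10 Hz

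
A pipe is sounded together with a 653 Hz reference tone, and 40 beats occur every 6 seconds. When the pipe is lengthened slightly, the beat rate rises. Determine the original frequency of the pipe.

646.3333 Hz

Beat frequency = 40/6 = 6.6667 Hz.
|f − 653| = 6.6667, so the pipe was at either 646.3333 Hz or 659.6667 Hz.
A longer pipe has a lower fundamental; the adjustment lowers the pipe's frequency.
The beat rate rose, so the adjustment moved the pipe further from 653 Hz — it was already below the reference.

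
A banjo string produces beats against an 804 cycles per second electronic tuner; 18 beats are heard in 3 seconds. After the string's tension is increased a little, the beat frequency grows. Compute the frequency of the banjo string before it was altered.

810 Hz

Beat frequency = 18/3 = 6 Hz.
|f − 804| = 6, so the banjo string was at either 798 Hz or 810 Hz.
Higher tension means higher frequency; the adjustment raises the banjo string's frequency.
The beat rate rose, so the adjustment moved the banjo string further from 804 Hz — it was already above the reference.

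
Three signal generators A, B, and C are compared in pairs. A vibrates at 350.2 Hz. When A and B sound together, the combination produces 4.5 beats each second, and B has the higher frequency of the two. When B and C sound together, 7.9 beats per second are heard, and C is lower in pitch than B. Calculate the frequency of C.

346.8 Hz

B is above A, so f_B = 350.2 + 4.5 = 354.7 Hz.
C is below B, so f_C = 354.7 − 7.9 = 346.8 Hz.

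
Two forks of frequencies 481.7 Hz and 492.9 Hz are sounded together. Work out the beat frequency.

11.2 Hz

f_beat = |f₁ − f₂|.
|481.7 − 492.9| = 11.2 Hz.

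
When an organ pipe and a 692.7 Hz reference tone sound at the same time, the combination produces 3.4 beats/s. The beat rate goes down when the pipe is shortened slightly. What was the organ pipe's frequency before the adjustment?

689.3 Hz

|f − 692.7| = 3.4, so the organ pipe was at either 689.3 Hz or 696.1 Hz.
A shorter pipe has a higher fundamental; the adjustment raises the organ pipe's frequency.
The beat rate fell, so the adjustment moved the organ pipe toward 692.7 Hz — it must have started below the reference.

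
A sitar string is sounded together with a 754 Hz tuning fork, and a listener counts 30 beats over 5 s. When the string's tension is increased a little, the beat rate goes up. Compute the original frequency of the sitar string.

Beat frequency = 30/5 = 6 Hz.
|f − 754| = 6, so the sitar string was at either 748 Hz or 760 Hz.
Higher tension means higher frequency; the adjustment raises the sitar string's frequency.
The beat rate rose, so the adjustment moved the sitar string further from 754 Hz — it was already above the reference.

760 Hz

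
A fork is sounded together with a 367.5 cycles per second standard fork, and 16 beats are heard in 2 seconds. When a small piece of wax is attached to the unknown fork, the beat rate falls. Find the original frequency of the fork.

375.5 Hz

Beat frequency = 16/2 = 8 Hz.
|f − 367.5| = 8, so the fork was at either 359.5 Hz or 375.5 Hz.
Loading a fork with wax lowers its frequency; the adjustment lowers the fork's frequency.
The beat rate fell, so the adjustment moved the fork toward 367.5 Hz — it must have started above the reference.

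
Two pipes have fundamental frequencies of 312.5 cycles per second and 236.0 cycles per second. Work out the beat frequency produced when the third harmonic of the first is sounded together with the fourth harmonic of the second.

Third harmonic of the first: 3·312.5 = 937.5 Hz.
Fourth harmonic of the second: 4·236.0 = 944.0 Hz.
f_beat = |937.5 − 944.0| = 6.5 Hz.

6.5 Hz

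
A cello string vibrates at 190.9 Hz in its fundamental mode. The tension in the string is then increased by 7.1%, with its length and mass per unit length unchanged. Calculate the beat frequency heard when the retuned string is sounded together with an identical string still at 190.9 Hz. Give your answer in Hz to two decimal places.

For a string, f ∝ √T, so the new frequency is 190.9·√1.071 = 197.5607 Hz.
f_beat = |197.5607 − 190.9| = 6.66 Hz.

6.66 Hz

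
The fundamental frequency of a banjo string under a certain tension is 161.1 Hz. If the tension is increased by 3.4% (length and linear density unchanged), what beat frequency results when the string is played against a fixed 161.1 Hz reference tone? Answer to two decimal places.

2.72 Hz

For a string, f ∝ √T, so the new frequency is 161.1·√1.034 = 163.8158 Hz.
f_beat = |163.8158 − 161.1| = 2.72 Hz.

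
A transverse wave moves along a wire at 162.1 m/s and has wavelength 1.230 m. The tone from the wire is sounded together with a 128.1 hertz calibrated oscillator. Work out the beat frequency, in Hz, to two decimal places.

Source frequency f = v/λ = 162.1/1.230 = 131.7886 Hz.
f_beat = |131.7886 − 128.1| = 3.69 Hz.

3.69 Hz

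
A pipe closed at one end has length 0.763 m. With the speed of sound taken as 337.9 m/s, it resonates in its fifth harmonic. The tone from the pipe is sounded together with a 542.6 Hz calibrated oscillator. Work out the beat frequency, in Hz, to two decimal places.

Closed pipe (odd harmonics): f_n = n·v/(4L) = 5·337.9/(4·0.763) = 553.5714 Hz.
f_beat = |553.5714 − 542.6| = 10.97 Hz.

10.97 Hz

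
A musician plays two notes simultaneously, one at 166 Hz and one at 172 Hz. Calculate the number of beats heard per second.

6 Hz

f_beat = |f₁ − f₂|.
|166 − 172| = 6 Hz.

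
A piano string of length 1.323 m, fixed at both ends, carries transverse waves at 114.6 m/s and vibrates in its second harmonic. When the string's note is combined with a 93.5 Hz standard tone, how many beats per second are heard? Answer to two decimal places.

For a string fixed at both ends, f_n = n·v/(2L) = 2·114.6/(2·1.323) = 86.6213 Hz.
f_beat = |86.6213 − 93.5| = 6.88 Hz.

6.88 Hz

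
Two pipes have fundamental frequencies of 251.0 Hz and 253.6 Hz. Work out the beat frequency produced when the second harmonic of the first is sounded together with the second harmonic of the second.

Second harmonic of the first: 2·251.0 = 502.0 Hz.
Second harmonic of the second: 2·253.6 = 507.2 Hz.
f_beat = |502.0 − 507.2| = 5.2 Hz.

5.2 Hz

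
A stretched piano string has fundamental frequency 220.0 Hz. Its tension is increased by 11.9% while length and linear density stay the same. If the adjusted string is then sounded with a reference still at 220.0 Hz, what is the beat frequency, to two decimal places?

12.72 Hz

For a string, f ∝ √T, so the new frequency is 220.0·√1.119 = 232.7222 Hz.
f_beat = |232.7222 − 220.0| = 12.72 Hz.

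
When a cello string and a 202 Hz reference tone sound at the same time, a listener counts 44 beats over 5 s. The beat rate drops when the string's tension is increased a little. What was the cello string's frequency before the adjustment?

Beat frequency = 44/5 = 8.8 Hz.
|f − 202| = 8.8, so the cello string was at either 193.2 Hz or 210.8 Hz.
Higher tension means higher frequency; the adjustment raises the cello string's frequency.
The beat rate fell, so the adjustment moved the cello string toward 202 Hz — it must have started below the reference.

193.2 Hz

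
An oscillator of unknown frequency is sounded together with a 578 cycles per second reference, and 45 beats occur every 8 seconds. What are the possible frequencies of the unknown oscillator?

Beat frequency = 45/8 = 5.625 Hz.
|f − 578| = 5.625, so f = 578 ± 5.625.

572.375 Hz or 583.625 Hz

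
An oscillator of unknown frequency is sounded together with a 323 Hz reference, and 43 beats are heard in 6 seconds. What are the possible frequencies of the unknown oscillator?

315.8333 Hz or 330.1667 Hz

Beat frequency = 43/6 = 7.1667 Hz.
|f − 323| = 7.1667, so f = 323 ± 7.1667.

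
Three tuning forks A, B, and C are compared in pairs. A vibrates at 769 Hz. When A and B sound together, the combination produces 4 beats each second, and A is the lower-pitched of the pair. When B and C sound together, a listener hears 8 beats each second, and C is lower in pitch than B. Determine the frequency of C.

B is above A, so f_B = 769 + 4 = 773 Hz.
C is below B, so f_C = 773 − 8 = 765 Hz.

765 Hz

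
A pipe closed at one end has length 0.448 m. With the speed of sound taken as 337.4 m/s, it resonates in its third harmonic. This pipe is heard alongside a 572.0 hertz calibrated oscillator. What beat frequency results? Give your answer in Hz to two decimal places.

7.16 Hz

Closed pipe (odd harmonics): f_n = n·v/(4L) = 3·337.4/(4·0.448) = 564.8438 Hz.
f_beat = |564.8438 − 572.0| = 7.16 Hz.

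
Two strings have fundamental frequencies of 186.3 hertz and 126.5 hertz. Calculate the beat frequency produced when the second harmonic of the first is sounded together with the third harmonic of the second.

Second harmonic of the first: 2·186.3 = 372.6 Hz.
Third harmonic of the second: 3·126.5 = 379.5 Hz.
f_beat = |372.6 − 379.5| = 6.9 Hz.

6.9 Hz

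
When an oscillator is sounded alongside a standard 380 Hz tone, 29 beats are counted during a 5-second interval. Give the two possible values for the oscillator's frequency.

374.2 Hz or 385.8 Hz

Beat frequency = 29/5 = 5.8 Hz.
|f − 380| = 5.8, so f = 380 ± 5.8.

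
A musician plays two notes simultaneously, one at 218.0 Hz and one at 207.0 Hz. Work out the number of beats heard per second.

11 Hz

The beat frequency equals the magnitude of the frequency difference.
|218.0 − 207.0| = 11 Hz.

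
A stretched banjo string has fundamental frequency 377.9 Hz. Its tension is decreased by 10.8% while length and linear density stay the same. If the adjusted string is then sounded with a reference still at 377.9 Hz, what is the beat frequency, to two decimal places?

For a string, f ∝ √T, so the new frequency is 377.9·√0.892 = 356.9105 Hz.
f_beat = |356.9105 − 377.9| = 20.99 Hz.

20.99 Hz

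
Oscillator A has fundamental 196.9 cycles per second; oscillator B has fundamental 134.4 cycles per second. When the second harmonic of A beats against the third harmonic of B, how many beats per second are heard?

9.4 Hz

Second harmonic of the first: 2·196.9 = 393.8 Hz.
Third harmonic of the second: 3·134.4 = 403.2 Hz.
f_beat = |393.8 − 403.2| = 9.4 Hz.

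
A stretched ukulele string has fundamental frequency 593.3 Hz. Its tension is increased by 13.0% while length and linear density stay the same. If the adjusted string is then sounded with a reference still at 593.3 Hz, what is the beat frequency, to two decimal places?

For a string, f ∝ √T, so the new frequency is 593.3·√1.130 = 630.6866 Hz.
f_beat = |630.6866 − 593.3| = 37.39 Hz.

37.39 Hz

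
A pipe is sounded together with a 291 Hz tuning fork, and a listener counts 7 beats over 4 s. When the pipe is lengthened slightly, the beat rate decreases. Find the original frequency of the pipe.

Beat frequency = 7/4 = 1.75 Hz.
|f − 291| = 1.75, so the pipe was at either 289.25 Hz or 292.75 Hz.
A longer pipe has a lower fundamental; the adjustment lowers the pipe's frequency.
The beat rate fell, so the adjustment moved the pipe toward 291 Hz — it must have started above the reference.

292.75 Hz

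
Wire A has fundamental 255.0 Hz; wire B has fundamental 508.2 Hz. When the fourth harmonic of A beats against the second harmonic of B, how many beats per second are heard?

3.6 Hz

Fourth harmonic of the first: 4·255.0 = 1020.0 Hz.
Second harmonic of the second: 2·508.2 = 1016.4 Hz.
f_beat = |1020.0 − 1016.4| = 3.6 Hz.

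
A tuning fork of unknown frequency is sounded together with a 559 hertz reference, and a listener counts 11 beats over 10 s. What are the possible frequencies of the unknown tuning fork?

Beat frequency = 11/10 = 1.1 Hz.
|f − 559| = 1.1, so f = 559 ± 1.1.

557.9 Hz or 560.1 Hz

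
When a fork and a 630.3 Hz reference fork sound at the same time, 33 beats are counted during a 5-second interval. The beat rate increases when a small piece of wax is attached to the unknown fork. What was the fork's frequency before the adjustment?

Beat frequency = 33/5 = 6.6 Hz.
|f − 630.3| = 6.6, so the fork was at either 623.7 Hz or 636.9 Hz.
Loading a fork with wax lowers its frequency; the adjustment lowers the fork's frequency.
The beat rate rose, so the adjustment moved the fork further from 630.3 Hz — it was already below the reference.

623.7 Hz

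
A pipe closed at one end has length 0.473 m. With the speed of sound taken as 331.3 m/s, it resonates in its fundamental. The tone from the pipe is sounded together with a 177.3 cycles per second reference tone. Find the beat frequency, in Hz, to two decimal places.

Closed pipe (odd harmonics): f_n = n·v/(4L) = 1·331.3/(4·0.473) = 175.1057 Hz.
f_beat = |175.1057 − 177.3| = 2.19 Hz.

2.19 Hz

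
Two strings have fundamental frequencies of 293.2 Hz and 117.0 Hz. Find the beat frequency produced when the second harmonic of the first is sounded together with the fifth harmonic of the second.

Second harmonic of the first: 2·293.2 = 586.4 Hz.
Fifth harmonic of the second: 5·117.0 = 585.0 Hz.
f_beat = |586.4 − 585.0| = 1.4 Hz.

1.4 Hz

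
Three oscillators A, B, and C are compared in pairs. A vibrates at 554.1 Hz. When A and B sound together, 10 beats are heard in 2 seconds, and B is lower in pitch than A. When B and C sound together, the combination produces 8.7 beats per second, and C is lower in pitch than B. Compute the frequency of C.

A–B: Beat frequency = 10/2 = 5 Hz.
B is below A, so f_B = 554.1 − 5 = 549.1 Hz.
C is below B, so f_C = 549.1 − 8.7 = 540.4 Hz.

540.4 Hz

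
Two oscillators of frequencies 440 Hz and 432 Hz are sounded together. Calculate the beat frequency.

The beat frequency equals the magnitude of the frequency difference.
|440 − 432| = 8 Hz.

8 Hz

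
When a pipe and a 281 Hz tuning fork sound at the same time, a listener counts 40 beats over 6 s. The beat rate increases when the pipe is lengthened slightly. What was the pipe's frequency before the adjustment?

Beat frequency = 40/6 = 6.6667 Hz.
|f − 281| = 6.6667, so the pipe was at either 274.3333 Hz or 287.6667 Hz.
A longer pipe has a lower fundamental; the adjustment lowers the pipe's frequency.
The beat rate rose, so the adjustment moved the pipe further from 281 Hz — it was already below the reference.

274.3333 Hz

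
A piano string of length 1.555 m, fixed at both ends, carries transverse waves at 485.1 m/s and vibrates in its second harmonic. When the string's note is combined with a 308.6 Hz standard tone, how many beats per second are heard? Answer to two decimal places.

For a string fixed at both ends, f_n = n·v/(2L) = 2·485.1/(2·1.555) = 311.9614 Hz.
f_beat = |311.9614 − 308.6| = 3.36 Hz.

3.36 Hz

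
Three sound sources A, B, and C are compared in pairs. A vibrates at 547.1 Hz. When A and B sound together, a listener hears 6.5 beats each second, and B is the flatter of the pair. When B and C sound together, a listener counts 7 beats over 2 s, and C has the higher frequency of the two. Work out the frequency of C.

544.1 Hz

B is below A, so f_B = 547.1 − 6.5 = 540.6 Hz.
B–C: Beat frequency = 7/2 = 3.5 Hz.
C is above B, so f_C = 540.6 + 3.5 = 544.1 Hz.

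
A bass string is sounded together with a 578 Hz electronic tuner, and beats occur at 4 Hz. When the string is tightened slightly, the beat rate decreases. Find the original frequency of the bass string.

|f − 578| = 4, so the bass string was at either 574 Hz or 582 Hz.
Increasing tension raises a string's frequency; the adjustment raises the bass string's frequency.
The beat rate fell, so the adjustment moved the bass string toward 578 Hz — it must have started below the reference.

574 Hz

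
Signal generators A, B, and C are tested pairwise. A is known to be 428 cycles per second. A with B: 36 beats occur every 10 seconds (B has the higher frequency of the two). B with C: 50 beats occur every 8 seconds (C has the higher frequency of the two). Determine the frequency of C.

437.85 Hz

A–B: Beat frequency = 36/10 = 3.6 Hz.
B is above A, so f_B = 428 + 3.6 = 431.6 Hz.
B–C: Beat frequency = 50/8 = 6.25 Hz.
C is above B, so f_C = 431.6 + 6.25 = 437.85 Hz.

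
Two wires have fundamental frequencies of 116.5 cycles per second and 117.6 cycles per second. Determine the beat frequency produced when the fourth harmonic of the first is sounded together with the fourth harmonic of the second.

4.4 Hz

Fourth harmonic of the first: 4·116.5 = 466.0 Hz.
Fourth harmonic of the second: 4·117.6 = 470.4 Hz.
f_beat = |466.0 − 470.4| = 4.4 Hz.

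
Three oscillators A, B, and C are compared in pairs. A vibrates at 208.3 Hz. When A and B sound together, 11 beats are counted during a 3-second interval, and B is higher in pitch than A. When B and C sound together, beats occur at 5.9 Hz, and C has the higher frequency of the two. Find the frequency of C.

217.8667 Hz

A–B: Beat frequency = 11/3 = 3.6667 Hz.
B is above A, so f_B = 208.3 + 3.6667 = 211.9667 Hz.
C is above B, so f_C = 211.9667 + 5.9 = 217.8667 Hz.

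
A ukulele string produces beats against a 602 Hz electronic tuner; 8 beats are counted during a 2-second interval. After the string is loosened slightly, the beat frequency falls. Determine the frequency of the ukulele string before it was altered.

Beat frequency = 8/2 = 4 Hz.
|f − 602| = 4, so the ukulele string was at either 598 Hz or 606 Hz.
Reducing tension lowers a string's frequency; the adjustment lowers the ukulele string's frequency.
The beat rate fell, so the adjustment moved the ukulele string toward 602 Hz — it must have started above the reference.

606 Hz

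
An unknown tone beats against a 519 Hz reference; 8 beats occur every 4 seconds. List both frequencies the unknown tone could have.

517 Hz or 521 Hz

Beat frequency = 8/4 = 2 Hz.
|f − 519| = 2, so f = 519 ± 2.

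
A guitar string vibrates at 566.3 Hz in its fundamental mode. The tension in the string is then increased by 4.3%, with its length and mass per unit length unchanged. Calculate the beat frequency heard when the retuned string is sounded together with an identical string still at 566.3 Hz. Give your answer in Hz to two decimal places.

For a string, f ∝ √T, so the new frequency is 566.3·√1.043 = 578.3473 Hz.
f_beat = |578.3473 − 566.3| = 12.05 Hz.

12.05 Hz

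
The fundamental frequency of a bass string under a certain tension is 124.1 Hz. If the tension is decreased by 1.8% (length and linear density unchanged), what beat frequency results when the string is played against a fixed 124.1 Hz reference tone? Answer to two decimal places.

1.12 Hz

For a string, f ∝ √T, so the new frequency is 124.1·√0.982 = 122.9780 Hz.
f_beat = |122.9780 − 124.1| = 1.12 Hz.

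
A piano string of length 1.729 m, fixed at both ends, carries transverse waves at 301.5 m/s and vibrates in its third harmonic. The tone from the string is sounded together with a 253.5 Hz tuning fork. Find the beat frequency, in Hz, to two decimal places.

8.07 Hz

For a string fixed at both ends, f_n = n·v/(2L) = 3·301.5/(2·1.729) = 261.5674 Hz.
f_beat = |261.5674 − 253.5| = 8.07 Hz.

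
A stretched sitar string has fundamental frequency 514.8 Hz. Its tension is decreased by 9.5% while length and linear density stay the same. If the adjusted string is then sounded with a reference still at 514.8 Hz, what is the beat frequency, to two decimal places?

For a string, f ∝ √T, so the new frequency is 514.8·√0.905 = 489.7369 Hz.
f_beat = |489.7369 − 514.8| = 25.06 Hz.

25.06 Hz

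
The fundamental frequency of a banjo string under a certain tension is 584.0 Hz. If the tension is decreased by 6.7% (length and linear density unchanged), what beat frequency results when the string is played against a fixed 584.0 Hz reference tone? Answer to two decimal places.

19.90 Hz

For a string, f ∝ √T, so the new frequency is 584.0·√0.933 = 564.0968 Hz.
f_beat = |564.0968 − 584.0| = 19.90 Hz.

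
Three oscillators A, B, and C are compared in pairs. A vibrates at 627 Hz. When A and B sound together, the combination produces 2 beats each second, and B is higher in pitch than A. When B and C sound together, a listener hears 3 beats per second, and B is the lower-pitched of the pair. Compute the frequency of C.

B is above A, so f_B = 627 + 2 = 629 Hz.
C is above B, so f_C = 629 + 3 = 632 Hz.

632 Hz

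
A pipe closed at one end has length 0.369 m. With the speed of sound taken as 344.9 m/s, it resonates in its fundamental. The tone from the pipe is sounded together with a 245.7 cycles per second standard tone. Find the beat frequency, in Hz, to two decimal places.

12.03 Hz

Closed pipe (odd harmonics): f_n = n·v/(4L) = 1·344.9/(4·0.369) = 233.6721 Hz.
f_beat = |233.6721 − 245.7| = 12.03 Hz.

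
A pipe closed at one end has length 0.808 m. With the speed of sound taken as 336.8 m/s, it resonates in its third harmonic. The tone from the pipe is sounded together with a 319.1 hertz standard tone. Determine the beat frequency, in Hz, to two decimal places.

6.48 Hz

Closed pipe (odd harmonics): f_n = n·v/(4L) = 3·336.8/(4·0.808) = 312.6238 Hz.
f_beat = |312.6238 − 319.1| = 6.48 Hz.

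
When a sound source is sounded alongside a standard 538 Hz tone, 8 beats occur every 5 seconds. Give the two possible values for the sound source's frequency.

536.4 Hz or 539.6 Hz

Beat frequency = 8/5 = 1.6 Hz.
|f − 538| = 1.6, so f = 538 ± 1.6.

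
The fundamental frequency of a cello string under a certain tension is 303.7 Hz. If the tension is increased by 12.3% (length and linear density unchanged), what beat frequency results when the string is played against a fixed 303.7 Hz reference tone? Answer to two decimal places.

For a string, f ∝ √T, so the new frequency is 303.7·√1.123 = 321.8360 Hz.
f_beat = |321.8360 − 303.7| = 18.14 Hz.

18.14 Hz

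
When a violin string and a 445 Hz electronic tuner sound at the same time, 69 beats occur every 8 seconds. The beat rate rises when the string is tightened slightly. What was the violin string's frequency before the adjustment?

Beat frequency = 69/8 = 8.625 Hz.
|f − 445| = 8.625, so the violin string was at either 436.375 Hz or 453.625 Hz.
Increasing tension raises a string's frequency; the adjustment raises the violin string's frequency.
The beat rate rose, so the adjustment moved the violin string further from 445 Hz — it was already above the reference.

453.625 Hz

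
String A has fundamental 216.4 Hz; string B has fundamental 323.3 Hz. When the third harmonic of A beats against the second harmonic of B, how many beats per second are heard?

2.6 Hz

Third harmonic of the first: 3·216.4 = 649.2 Hz.
Second harmonic of the second: 2·323.3 = 646.6 Hz.
f_beat = |649.2 − 646.6| = 2.6 Hz.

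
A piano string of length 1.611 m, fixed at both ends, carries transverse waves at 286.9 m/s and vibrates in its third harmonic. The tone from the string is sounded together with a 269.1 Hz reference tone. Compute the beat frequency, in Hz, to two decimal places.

For a string fixed at both ends, f_n = n·v/(2L) = 3·286.9/(2·1.611) = 267.1322 Hz.
f_beat = |267.1322 − 269.1| = 1.97 Hz.

1.97 Hz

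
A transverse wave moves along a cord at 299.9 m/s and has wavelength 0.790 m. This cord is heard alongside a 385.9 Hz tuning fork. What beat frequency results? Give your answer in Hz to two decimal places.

6.28 Hz

Source frequency f = v/λ = 299.9/0.790 = 379.6203 Hz.
f_beat = |379.6203 − 385.9| = 6.28 Hz.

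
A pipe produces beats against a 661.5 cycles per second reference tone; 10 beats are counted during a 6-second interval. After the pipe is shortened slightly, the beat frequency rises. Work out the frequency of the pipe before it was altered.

663.1667 Hz

Beat frequency = 10/6 = 1.6667 Hz.
|f − 661.5| = 1.6667, so the pipe was at either 659.8333 Hz or 663.1667 Hz.
A shorter pipe has a higher fundamental; the adjustment raises the pipe's frequency.
The beat rate rose, so the adjustment moved the pipe further from 661.5 Hz — it was already above the reference.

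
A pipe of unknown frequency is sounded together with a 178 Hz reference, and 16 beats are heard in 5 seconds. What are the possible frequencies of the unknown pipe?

174.8 Hz or 181.2 Hz

Beat frequency = 16/5 = 3.2 Hz.
|f − 178| = 3.2, so f = 178 ± 3.2.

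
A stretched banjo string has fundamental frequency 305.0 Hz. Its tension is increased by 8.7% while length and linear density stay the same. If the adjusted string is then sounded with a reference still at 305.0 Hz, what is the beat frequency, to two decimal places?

For a string, f ∝ √T, so the new frequency is 305.0·√1.087 = 317.9908 Hz.
f_beat = |317.9908 − 305.0| = 12.99 Hz.

12.99 Hz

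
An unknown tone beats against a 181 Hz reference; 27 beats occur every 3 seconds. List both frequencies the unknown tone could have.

Beat frequency = 27/3 = 9 Hz.
|f − 181| = 9, so f = 181 ± 9.

172 Hz or 190 Hz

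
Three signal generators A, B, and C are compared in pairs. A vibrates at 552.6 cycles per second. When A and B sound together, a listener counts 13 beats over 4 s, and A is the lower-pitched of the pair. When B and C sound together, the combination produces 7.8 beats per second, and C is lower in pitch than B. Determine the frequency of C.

A–B: Beat frequency = 13/4 = 3.25 Hz.
B is above A, so f_B = 552.6 + 3.25 = 555.85 Hz.
C is below B, so f_C = 555.85 − 7.8 = 548.05 Hz.

548.05 Hz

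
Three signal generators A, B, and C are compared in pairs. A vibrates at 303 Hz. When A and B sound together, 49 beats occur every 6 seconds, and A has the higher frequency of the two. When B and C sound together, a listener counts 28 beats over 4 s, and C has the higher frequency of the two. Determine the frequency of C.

A–B: Beat frequency = 49/6 = 8.1667 Hz.
B is below A, so f_B = 303 − 8.1667 = 294.8333 Hz.
B–C: Beat frequency = 28/4 = 7 Hz.
C is above B, so f_C = 294.8333 + 7 = 301.8333 Hz.

301.8333 Hz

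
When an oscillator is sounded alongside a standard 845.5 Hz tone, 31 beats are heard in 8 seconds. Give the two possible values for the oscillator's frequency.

Beat frequency = 31/8 = 3.875 Hz.
|f − 845.5| = 3.875, so f = 845.5 ± 3.875.

841.625 Hz or 849.375 Hz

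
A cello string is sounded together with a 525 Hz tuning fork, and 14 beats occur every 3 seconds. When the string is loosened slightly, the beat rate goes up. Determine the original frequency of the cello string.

Beat frequency = 14/3 = 4.6667 Hz.
|f − 525| = 4.6667, so the cello string was at either 520.3333 Hz or 529.6667 Hz.
Reducing tension lowers a string's frequency; the adjustment lowers the cello string's frequency.
The beat rate rose, so the adjustment moved the cello string further from 525 Hz — it was already below the reference.

520.3333 Hz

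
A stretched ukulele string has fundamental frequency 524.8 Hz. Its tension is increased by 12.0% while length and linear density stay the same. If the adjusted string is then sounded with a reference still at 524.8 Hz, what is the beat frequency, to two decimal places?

30.60 Hz

For a string, f ∝ √T, so the new frequency is 524.8·√1.120 = 555.3961 Hz.
f_beat = |555.3961 − 524.8| = 30.60 Hz.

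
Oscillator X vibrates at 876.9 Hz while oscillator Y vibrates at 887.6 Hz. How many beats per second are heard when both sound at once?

10.7 Hz

Beats arise from superposition of two nearby frequencies; the beat rate is |f₁ − f₂|.
|876.9 − 887.6| = 10.7 Hz.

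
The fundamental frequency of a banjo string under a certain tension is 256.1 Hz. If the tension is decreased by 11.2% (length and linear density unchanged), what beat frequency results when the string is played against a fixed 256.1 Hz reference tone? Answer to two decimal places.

14.77 Hz

For a string, f ∝ √T, so the new frequency is 256.1·√0.888 = 241.3326 Hz.
f_beat = |241.3326 − 256.1| = 14.77 Hz.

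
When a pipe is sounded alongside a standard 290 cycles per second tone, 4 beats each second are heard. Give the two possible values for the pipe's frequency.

286 Hz or 294 Hz

|f − 290| = 4, so f = 290 ± 4.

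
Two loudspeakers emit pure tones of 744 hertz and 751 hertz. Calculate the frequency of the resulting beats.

7 Hz

The beat frequency equals the magnitude of the frequency difference.
|744 − 751| = 7 Hz.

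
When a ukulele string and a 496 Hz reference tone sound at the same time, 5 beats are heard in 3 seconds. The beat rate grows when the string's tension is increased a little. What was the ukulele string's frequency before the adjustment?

497.6667 Hz

Beat frequency = 5/3 = 1.6667 Hz.
|f − 496| = 1.6667, so the ukulele string was at either 494.3333 Hz or 497.6667 Hz.
Higher tension means higher frequency; the adjustment raises the ukulele string's frequency.
The beat rate rose, so the adjustment moved the ukulele string further from 496 Hz — it was already above the reference.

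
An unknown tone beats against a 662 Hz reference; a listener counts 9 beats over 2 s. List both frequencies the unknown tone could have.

Beat frequency = 9/2 = 4.5 Hz.
|f − 662| = 4.5, so f = 662 ± 4.5.

657.5 Hz or 666.5 Hz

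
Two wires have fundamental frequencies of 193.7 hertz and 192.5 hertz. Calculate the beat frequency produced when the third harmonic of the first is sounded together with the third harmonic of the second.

3.6 Hz

Third harmonic of the first: 3·193.7 = 581.1 Hz.
Third harmonic of the second: 3·192.5 = 577.5 Hz.
f_beat = |581.1 − 577.5| = 3.6 Hz.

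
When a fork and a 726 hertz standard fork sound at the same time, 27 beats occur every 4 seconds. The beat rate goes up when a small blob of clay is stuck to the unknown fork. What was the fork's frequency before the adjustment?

719.25 Hz

Beat frequency = 27/4 = 6.75 Hz.
|f − 726| = 6.75, so the fork was at either 719.25 Hz or 732.75 Hz.
Adding mass to a fork lowers its frequency; the adjustment lowers the fork's frequency.
The beat rate rose, so the adjustment moved the fork further from 726 Hz — it was already below the reference.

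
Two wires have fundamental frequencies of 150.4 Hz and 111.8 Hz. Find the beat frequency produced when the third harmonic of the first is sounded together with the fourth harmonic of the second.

4.0 Hz

Third harmonic of the first: 3·150.4 = 451.2 Hz.
Fourth harmonic of the second: 4·111.8 = 447.2 Hz.
f_beat = |451.2 − 447.2| = 4.0 Hz.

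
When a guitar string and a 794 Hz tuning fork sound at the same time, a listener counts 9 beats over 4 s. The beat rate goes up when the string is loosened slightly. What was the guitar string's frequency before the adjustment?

Beat frequency = 9/4 = 2.25 Hz.
|f − 794| = 2.25, so the guitar string was at either 791.75 Hz or 796.25 Hz.
Reducing tension lowers a string's frequency; the adjustment lowers the guitar string's frequency.
The beat rate rose, so the adjustment moved the guitar string further from 794 Hz — it was already below the reference.

791.75 Hz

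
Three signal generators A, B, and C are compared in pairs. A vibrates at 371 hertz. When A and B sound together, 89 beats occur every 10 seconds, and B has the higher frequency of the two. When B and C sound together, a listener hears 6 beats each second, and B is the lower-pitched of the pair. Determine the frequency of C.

385.9 Hz

A–B: Beat frequency = 89/10 = 8.9 Hz.
B is above A, so f_B = 371 + 8.9 = 379.9 Hz.
C is above B, so f_C = 379.9 + 6 = 385.9 Hz.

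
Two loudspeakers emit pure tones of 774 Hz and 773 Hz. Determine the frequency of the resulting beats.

Beats arise from superposition of two nearby frequencies; the beat rate is |f₁ − f₂|.
|774 − 773| = 1 Hz.

1 Hz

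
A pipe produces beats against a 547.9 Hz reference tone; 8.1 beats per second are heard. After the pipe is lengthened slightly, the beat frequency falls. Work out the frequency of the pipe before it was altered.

556 Hz

|f − 547.9| = 8.1, so the pipe was at either 539.8 Hz or 556 Hz.
A longer pipe has a lower fundamental; the adjustment lowers the pipe's frequency.
The beat rate fell, so the adjustment moved the pipe toward 547.9 Hz — it must have started above the reference.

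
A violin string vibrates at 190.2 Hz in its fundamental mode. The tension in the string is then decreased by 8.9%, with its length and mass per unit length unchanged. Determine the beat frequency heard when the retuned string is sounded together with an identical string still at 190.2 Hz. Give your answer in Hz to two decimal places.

8.66 Hz

For a string, f ∝ √T, so the new frequency is 190.2·√0.911 = 181.5389 Hz.
f_beat = |181.5389 − 190.2| = 8.66 Hz.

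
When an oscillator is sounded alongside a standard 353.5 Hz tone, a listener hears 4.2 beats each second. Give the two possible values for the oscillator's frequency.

349.3 Hz or 357.7 Hz

|f − 353.5| = 4.2, so f = 353.5 ± 4.2.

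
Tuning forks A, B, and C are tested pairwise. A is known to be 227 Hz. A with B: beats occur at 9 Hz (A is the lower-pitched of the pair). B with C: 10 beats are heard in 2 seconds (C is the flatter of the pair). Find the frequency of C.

231 Hz

B is above A, so f_B = 227 + 9 = 236 Hz.
B–C: Beat frequency = 10/2 = 5 Hz.
C is below B, so f_C = 236 − 5 = 231 Hz.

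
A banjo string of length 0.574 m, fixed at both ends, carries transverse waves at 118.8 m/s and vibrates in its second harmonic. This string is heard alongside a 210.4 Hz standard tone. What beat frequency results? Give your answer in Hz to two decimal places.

3.43 Hz

For a string fixed at both ends, f_n = n·v/(2L) = 2·118.8/(2·0.574) = 206.9686 Hz.
f_beat = |206.9686 − 210.4| = 3.43 Hz.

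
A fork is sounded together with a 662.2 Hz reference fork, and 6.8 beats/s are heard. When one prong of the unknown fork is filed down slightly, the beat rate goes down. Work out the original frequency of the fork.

|f − 662.2| = 6.8, so the fork was at either 655.4 Hz or 669 Hz.
Filing a prong removes mass and raises the fork's frequency; the adjustment raises the fork's frequency.
The beat rate fell, so the adjustment moved the fork toward 662.2 Hz — it must have started below the reference.

655.4 Hz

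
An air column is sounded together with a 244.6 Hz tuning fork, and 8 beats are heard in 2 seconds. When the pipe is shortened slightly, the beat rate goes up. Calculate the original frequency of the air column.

Beat frequency = 8/2 = 4 Hz.
|f − 244.6| = 4, so the air column was at either 240.6 Hz or 248.6 Hz.
A shorter pipe has a higher fundamental; the adjustment raises the air column's frequency.
The beat rate rose, so the adjustment moved the air column further from 244.6 Hz — it was already above the reference.

248.6 Hz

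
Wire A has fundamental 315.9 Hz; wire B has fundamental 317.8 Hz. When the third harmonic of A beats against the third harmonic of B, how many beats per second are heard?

Third harmonic of the first: 3·315.9 = 947.7 Hz.
Third harmonic of the second: 3·317.8 = 953.4 Hz.
f_beat = |947.7 − 953.4| = 5.7 Hz.

5.7 Hz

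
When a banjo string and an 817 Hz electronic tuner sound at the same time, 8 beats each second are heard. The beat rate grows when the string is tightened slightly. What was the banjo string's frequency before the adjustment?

825 Hz

|f − 817| = 8, so the banjo string was at either 809 Hz or 825 Hz.
Increasing tension raises a string's frequency; the adjustment raises the banjo string's frequency.
The beat rate rose, so the adjustment moved the banjo string further from 817 Hz — it was already above the reference.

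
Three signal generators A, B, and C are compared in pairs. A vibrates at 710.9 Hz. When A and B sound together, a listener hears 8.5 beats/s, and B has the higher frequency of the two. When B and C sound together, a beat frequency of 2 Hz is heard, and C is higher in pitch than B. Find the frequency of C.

B is above A, so f_B = 710.9 + 8.5 = 719.4 Hz.
C is above B, so f_C = 719.4 + 2 = 721.4 Hz.

721.4 Hz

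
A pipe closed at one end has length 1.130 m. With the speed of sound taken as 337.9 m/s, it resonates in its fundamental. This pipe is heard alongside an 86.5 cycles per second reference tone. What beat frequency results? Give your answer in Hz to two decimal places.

11.74 Hz

Closed pipe (odd harmonics): f_n = n·v/(4L) = 1·337.9/(4·1.130) = 74.7566 Hz.
f_beat = |74.7566 − 86.5| = 11.74 Hz.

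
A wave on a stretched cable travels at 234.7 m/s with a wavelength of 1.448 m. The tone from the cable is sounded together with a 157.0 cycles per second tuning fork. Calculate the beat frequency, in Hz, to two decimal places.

Source frequency f = v/λ = 234.7/1.448 = 162.0856 Hz.
f_beat = |162.0856 − 157.0| = 5.09 Hz.

5.09 Hz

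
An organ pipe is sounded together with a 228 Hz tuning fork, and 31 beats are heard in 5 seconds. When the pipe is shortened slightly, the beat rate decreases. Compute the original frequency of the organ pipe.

Beat frequency = 31/5 = 6.2 Hz.
|f − 228| = 6.2, so the organ pipe was at either 221.8 Hz or 234.2 Hz.
A shorter pipe has a higher fundamental; the adjustment raises the organ pipe's frequency.
The beat rate fell, so the adjustment moved the organ pipe toward 228 Hz — it must have started below the reference.

221.8 Hz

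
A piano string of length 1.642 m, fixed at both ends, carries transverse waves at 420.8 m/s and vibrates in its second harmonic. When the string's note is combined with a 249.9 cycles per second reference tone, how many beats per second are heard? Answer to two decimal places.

6.37 Hz

For a string fixed at both ends, f_n = n·v/(2L) = 2·420.8/(2·1.642) = 256.2728 Hz.
f_beat = |256.2728 − 249.9| = 6.37 Hz.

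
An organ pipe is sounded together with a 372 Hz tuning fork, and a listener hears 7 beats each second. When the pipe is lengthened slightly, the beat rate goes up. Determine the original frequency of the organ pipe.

365 Hz

|f − 372| = 7, so the organ pipe was at either 365 Hz or 379 Hz.
A longer pipe has a lower fundamental; the adjustment lowers the organ pipe's frequency.
The beat rate rose, so the adjustment moved the organ pipe further from 372 Hz — it was already below the reference.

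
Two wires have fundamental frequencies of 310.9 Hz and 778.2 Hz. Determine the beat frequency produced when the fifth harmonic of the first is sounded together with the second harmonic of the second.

1.9 Hz

Fifth harmonic of the first: 5·310.9 = 1554.5 Hz.
Second harmonic of the second: 2·778.2 = 1556.4 Hz.
f_beat = |1554.5 − 1556.4| = 1.9 Hz.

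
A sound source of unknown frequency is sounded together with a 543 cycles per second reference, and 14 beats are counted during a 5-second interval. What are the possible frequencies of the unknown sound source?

Beat frequency = 14/5 = 2.8 Hz.
|f − 543| = 2.8, so f = 543 ± 2.8.

540.2 Hz or 545.8 Hz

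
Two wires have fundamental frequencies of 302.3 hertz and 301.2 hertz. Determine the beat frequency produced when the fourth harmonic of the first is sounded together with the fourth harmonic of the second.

4.4 Hz

Fourth harmonic of the first: 4·302.3 = 1209.2 Hz.
Fourth harmonic of the second: 4·301.2 = 1204.8 Hz.
f_beat = |1209.2 − 1204.8| = 4.4 Hz.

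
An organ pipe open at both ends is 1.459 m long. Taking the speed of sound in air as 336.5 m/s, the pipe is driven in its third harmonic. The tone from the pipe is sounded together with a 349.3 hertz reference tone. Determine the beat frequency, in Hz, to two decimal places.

3.34 Hz

Open pipe: f_n = n·v/(2L) = 3·336.5/(2·1.459) = 345.9561 Hz.
f_beat = |345.9561 − 349.3| = 3.34 Hz.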